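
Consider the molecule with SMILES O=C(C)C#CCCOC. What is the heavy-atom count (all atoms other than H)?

9

Every atom symbol written in the SMILES (organic subset) is one heavy atom; implicit H are not written.
Heavy atoms by element → C:7, O:2.
Total: 9.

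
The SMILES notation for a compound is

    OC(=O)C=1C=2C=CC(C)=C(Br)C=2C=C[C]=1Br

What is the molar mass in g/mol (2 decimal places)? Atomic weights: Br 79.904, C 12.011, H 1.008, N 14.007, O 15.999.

First, the molecular formula is C12H8Br2O2 (counting implicit H from valence).
  Br: 2 × 79.904 = 159.808
  C: 12 × 12.011 = 144.132
  H: 8 × 1.008 = 8.064
  O: 2 × 15.999 = 31.998
Sum: 2×79.904 + 12×12.011 + 8×1.008 + 2×15.999 = 344.002 → 344.00 g/mol.

344.00 g/mol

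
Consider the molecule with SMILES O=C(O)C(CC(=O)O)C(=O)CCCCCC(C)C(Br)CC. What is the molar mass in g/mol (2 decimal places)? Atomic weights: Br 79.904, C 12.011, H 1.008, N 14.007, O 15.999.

365.26 g/mol

First, the molecular formula is C15H25BrO5 (counting implicit H from valence).
  Br: 1 × 79.904 = 79.904
  C: 15 × 12.011 = 180.165
  H: 25 × 1.008 = 25.200
  O: 5 × 15.999 = 79.995
Sum: 1×79.904 + 15×12.011 + 25×1.008 + 5×15.999 = 365.264 → 365.26 g/mol.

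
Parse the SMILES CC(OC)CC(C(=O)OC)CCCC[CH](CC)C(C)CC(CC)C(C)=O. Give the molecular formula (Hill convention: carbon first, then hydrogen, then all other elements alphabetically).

C22H42O4

Walk through each heavy atom and fill implicit hydrogens from standard valence (C 4, N 3, O 2, S 2, halogen 1):
  atom 1: C, bond orders sum to 1 (valence 4) → 3 H
  atom 2: C, bond orders sum to 3 (valence 4) → 1 H
  atom 3: O, bond orders sum to 2 (valence 2) → 0 H
  atom 4: C, bond orders sum to 1 (valence 4) → 3 H
  atom 5: C, bond orders sum to 2 (valence 4) → 2 H
  atom 6: C, bond orders sum to 3 (valence 4) → 1 H
  atom 7: C, bond orders sum to 4 (valence 4) → 0 H
  atom 8: O, bond orders sum to 2 (valence 2) → 0 H
  atom 9: O, bond orders sum to 2 (valence 2) → 0 H
  atom 10: C, bond orders sum to 1 (valence 4) → 3 H
  atom 11: C, bond orders sum to 2 (valence 4) → 2 H
  atom 12: C, bond orders sum to 2 (valence 4) → 2 H
  atom 13: C, bond orders sum to 2 (valence 4) → 2 H
  atom 14: C, bond orders sum to 2 (valence 4) → 2 H
  atom 15: C with explicit H count 1
  atom 16: C, bond orders sum to 2 (valence 4) → 2 H
  atom 17: C, bond orders sum to 1 (valence 4) → 3 H
  atom 18: C, bond orders sum to 3 (valence 4) → 1 H
  atom 19: C, bond orders sum to 1 (valence 4) → 3 H
  atom 20: C, bond orders sum to 2 (valence 4) → 2 H
  atom 21: C, bond orders sum to 3 (valence 4) → 1 H
  atom 22: C, bond orders sum to 2 (valence 4) → 2 H
  atom 23: C, bond orders sum to 1 (valence 4) → 3 H
  atom 24: C, bond orders sum to 4 (valence 4) → 0 H
  atom 25: C, bond orders sum to 1 (valence 4) → 3 H
  atom 26: O, bond orders sum to 2 (valence 2) → 0 H
Totals → C:22, H:42, O:4.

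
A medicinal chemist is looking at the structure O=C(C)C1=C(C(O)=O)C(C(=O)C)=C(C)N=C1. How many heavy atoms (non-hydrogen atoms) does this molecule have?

Every atom symbol written in the SMILES (organic subset) is one heavy atom; implicit H are not written.
Heavy atoms by element → C:11, N:1, O:4.
Total: 16.

16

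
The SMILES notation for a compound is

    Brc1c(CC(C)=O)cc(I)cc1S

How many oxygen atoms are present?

Scan the SMILES for O atoms (remember two-letter symbols like Cl and Br are single atoms).
Oxygen count: 1.

1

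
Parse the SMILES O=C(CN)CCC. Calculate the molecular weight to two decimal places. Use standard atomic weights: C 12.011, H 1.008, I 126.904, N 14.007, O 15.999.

First, the molecular formula is C5H11NO (counting implicit H from valence).
  C: 5 × 12.011 = 60.055
  H: 11 × 1.008 = 11.088
  N: 1 × 14.007 = 14.007
  O: 1 × 15.999 = 15.999
Sum: 5×12.011 + 11×1.008 + 1×14.007 + 1×15.999 = 101.149 → 101.15 g/mol.

101.15 g/mol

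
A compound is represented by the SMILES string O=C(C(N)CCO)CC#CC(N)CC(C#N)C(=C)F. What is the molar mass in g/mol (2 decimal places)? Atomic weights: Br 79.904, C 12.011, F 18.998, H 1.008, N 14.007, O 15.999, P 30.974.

267.30 g/mol

First, the molecular formula is C13H18FN3O2 (counting implicit H from valence).
  C: 13 × 12.011 = 156.143
  F: 1 × 18.998 = 18.998
  H: 18 × 1.008 = 18.144
  N: 3 × 14.007 = 42.021
  O: 2 × 15.999 = 31.998
Sum: 13×12.011 + 1×18.998 + 18×1.008 + 3×14.007 + 2×15.999 = 267.304 → 267.30 g/mol.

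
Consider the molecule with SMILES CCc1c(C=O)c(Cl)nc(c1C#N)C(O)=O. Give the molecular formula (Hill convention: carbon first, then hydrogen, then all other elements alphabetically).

C10H7ClN2O3

Walk through each heavy atom and fill implicit hydrogens from standard valence (C 4, N 3, O 2, S 2, halogen 1); for lowercase aromatic atoms, an aromatic c carries 1 H when it has two neighbours and 0 H with three, and aromatic n carries 0 H:
  atom 1: C, bond orders sum to 1 (valence 4) → 3 H
  atom 2: C, bond orders sum to 2 (valence 4) → 2 H
  atom 3: aromatic c, 3 neighbours → 0 H
  atom 4: aromatic c, 3 neighbours → 0 H
  atom 5: C, bond orders sum to 3 (valence 4) → 1 H
  atom 6: O, bond orders sum to 2 (valence 2) → 0 H
  atom 7: aromatic c, 3 neighbours → 0 H
  atom 8: Cl (halogen, monovalent) → 0 H
  atom 9: aromatic n, 2 neighbours → 0 H
  atom 10: aromatic c, 3 neighbours → 0 H
  atom 11: aromatic c, 3 neighbours → 0 H
  atom 12: C, bond orders sum to 4 (valence 4) → 0 H
  atom 13: N, bond orders sum to 3 (valence 3) → 0 H
  atom 14: C, bond orders sum to 4 (valence 4) → 0 H
  atom 15: O, bond orders sum to 1 (valence 2) → 1 H
  atom 16: O, bond orders sum to 2 (valence 2) → 0 H
Totals → C:10, H:7, Cl:1, N:2, O:3.
In Hill order: C10H7ClN2O3.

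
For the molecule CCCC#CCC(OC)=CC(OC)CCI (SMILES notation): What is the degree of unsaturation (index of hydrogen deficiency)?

Molecular formula: C13H21IO2.
DoU = (2C + 2 + N − H − X) / 2, where X is the halogen count and O/S are ignored.
    = (2·13 + 2 + 0 − 21 − 1) / 2 = 6 / 2 = 3.

3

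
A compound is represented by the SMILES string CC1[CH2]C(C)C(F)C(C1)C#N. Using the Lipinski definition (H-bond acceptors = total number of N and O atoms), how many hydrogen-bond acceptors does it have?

1

N atoms: 1; O atoms: 0.
Lipinski HBA = 1 + 0 = 1.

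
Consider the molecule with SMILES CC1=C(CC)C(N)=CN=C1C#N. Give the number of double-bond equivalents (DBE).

Degree of unsaturation = (number of rings) + (number of π bonds).
Ring closures in the SMILES: 1.
π bonds: 3 double bonds (each 1 DoU), 1 triple bond (each 2 DoU) → 5 DoU from unsaturation.
Total DoU = 1 + 5 = 6.

6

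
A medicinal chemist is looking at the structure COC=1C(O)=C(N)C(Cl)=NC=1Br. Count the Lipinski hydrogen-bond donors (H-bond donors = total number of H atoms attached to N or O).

3

Donors: find every N or O and count the H atoms it carries.
  atom 2 (O): bond orders sum to 2 → 0 H
  atom 5 (O): bond orders sum to 1 → 1 H
  atom 7 (N): bond orders sum to 1 → 2 H
  atom 10 (N): bond orders sum to 3 → 0 H
Lipinski HBD = 3.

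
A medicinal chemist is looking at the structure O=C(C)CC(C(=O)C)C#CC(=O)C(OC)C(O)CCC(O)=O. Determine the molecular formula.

Walk through each heavy atom and fill implicit hydrogens from standard valence (C 4, N 3, O 2, S 2, halogen 1):
  atom 1: O, bond orders sum to 2 (valence 2) → 0 H
  atom 2: C, bond orders sum to 4 (valence 4) → 0 H
  atom 3: C, bond orders sum to 1 (valence 4) → 3 H
  atom 4: C, bond orders sum to 2 (valence 4) → 2 H
  atom 5: C, bond orders sum to 3 (valence 4) → 1 H
  atom 6: C, bond orders sum to 4 (valence 4) → 0 H
  atom 7: O, bond orders sum to 2 (valence 2) → 0 H
  atom 8: C, bond orders sum to 1 (valence 4) → 3 H
  atom 9: C, bond orders sum to 4 (valence 4) → 0 H
  atom 10: C, bond orders sum to 4 (valence 4) → 0 H
  atom 11: C, bond orders sum to 4 (valence 4) → 0 H
  atom 12: O, bond orders sum to 2 (valence 2) → 0 H
  atom 13: C, bond orders sum to 3 (valence 4) → 1 H
  atom 14: O, bond orders sum to 2 (valence 2) → 0 H
  atom 15: C, bond orders sum to 1 (valence 4) → 3 H
  atom 16: C, bond orders sum to 3 (valence 4) → 1 H
  atom 17: O, bond orders sum to 1 (valence 2) → 1 H
  atom 18: C, bond orders sum to 2 (valence 4) → 2 H
  atom 19: C, bond orders sum to 2 (valence 4) → 2 H
  atom 20: C, bond orders sum to 4 (valence 4) → 0 H
  atom 21: O, bond orders sum to 1 (valence 2) → 1 H
  atom 22: O, bond orders sum to 2 (valence 2) → 0 H
Totals → C:15, H:20, O:7.
In Hill order: C15H20O7.

C15H20O7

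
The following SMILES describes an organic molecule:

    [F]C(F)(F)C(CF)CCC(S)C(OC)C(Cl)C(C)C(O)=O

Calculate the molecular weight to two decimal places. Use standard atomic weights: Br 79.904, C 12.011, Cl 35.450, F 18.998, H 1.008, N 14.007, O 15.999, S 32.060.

354.78 g/mol

First, the molecular formula is C12H19ClF4O3S (counting implicit H from valence).
  C: 12 × 12.011 = 144.132
  Cl: 1 × 35.450 = 35.450
  F: 4 × 18.998 = 75.992
  H: 19 × 1.008 = 19.152
  O: 3 × 15.999 = 47.997
  S: 1 × 32.060 = 32.060
Sum: 12×12.011 + 1×35.450 + 4×18.998 + 19×1.008 + 3×15.999 + 1×32.060 = 354.783 → 354.78 g/mol.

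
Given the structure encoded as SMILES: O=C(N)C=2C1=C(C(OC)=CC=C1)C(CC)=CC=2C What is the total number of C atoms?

15

Count every carbon token in the SMILES (each C, including those in ring-closure positions and inside branches).
Carbon count: 15.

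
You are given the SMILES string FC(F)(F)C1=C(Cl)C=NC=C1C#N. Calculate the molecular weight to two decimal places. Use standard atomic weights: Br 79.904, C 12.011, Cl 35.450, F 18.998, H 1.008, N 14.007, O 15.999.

First, the molecular formula is C7H2ClF3N2 (counting implicit H from valence).
  C: 7 × 12.011 = 84.077
  Cl: 1 × 35.450 = 35.450
  F: 3 × 18.998 = 56.994
  H: 2 × 1.008 = 2.016
  N: 2 × 14.007 = 28.014
Sum: 7×12.011 + 1×35.450 + 3×18.998 + 2×1.008 + 2×14.007 = 206.551 → 206.55 g/mol.

206.55 g/mol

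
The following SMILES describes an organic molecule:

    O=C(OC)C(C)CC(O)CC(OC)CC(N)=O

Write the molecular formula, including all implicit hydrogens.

C11H21NO5

Walk through each heavy atom and fill implicit hydrogens from standard valence (C 4, N 3, O 2, S 2, halogen 1):
  atom 1: O, bond orders sum to 2 (valence 2) → 0 H
  atom 2: C, bond orders sum to 4 (valence 4) → 0 H
  atom 3: O, bond orders sum to 2 (valence 2) → 0 H
  atom 4: C, bond orders sum to 1 (valence 4) → 3 H
  atom 5: C, bond orders sum to 3 (valence 4) → 1 H
  atom 6: C, bond orders sum to 1 (valence 4) → 3 H
  atom 7: C, bond orders sum to 2 (valence 4) → 2 H
  atom 8: C, bond orders sum to 3 (valence 4) → 1 H
  atom 9: O, bond orders sum to 1 (valence 2) → 1 H
  atom 10: C, bond orders sum to 2 (valence 4) → 2 H
  atom 11: C, bond orders sum to 3 (valence 4) → 1 H
  atom 12: O, bond orders sum to 2 (valence 2) → 0 H
  atom 13: C, bond orders sum to 1 (valence 4) → 3 H
  atom 14: C, bond orders sum to 2 (valence 4) → 2 H
  atom 15: C, bond orders sum to 4 (valence 4) → 0 H
  atom 16: N, bond orders sum to 1 (valence 3) → 2 H
  atom 17: O, bond orders sum to 2 (valence 2) → 0 H
Totals → C:11, H:21, N:1, O:5.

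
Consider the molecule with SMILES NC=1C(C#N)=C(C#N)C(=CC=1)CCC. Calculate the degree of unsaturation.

Molecular formula: C11H11N3.
DoU = (2C + 2 + N − H − X) / 2, where X is the halogen count and O/S are ignored.
    = (2·11 + 2 + 3 − 11 − 0) / 2 = 16 / 2 = 8.

8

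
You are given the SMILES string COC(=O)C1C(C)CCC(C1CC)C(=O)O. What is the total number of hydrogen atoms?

Walk through each heavy atom and fill implicit hydrogens from standard valence (C 4, N 3, O 2, S 2, halogen 1):
  atom 1: C, bond orders sum to 1 (valence 4) → 3 H
  atom 2: O, bond orders sum to 2 (valence 2) → 0 H
  atom 3: C, bond orders sum to 4 (valence 4) → 0 H
  atom 4: O, bond orders sum to 2 (valence 2) → 0 H
  atom 5: C, bond orders sum to 3 (valence 4) → 1 H
  atom 6: C, bond orders sum to 3 (valence 4) → 1 H
  atom 7: C, bond orders sum to 1 (valence 4) → 3 H
  atom 8: C, bond orders sum to 2 (valence 4) → 2 H
  atom 9: C, bond orders sum to 2 (valence 4) → 2 H
  atom 10: C, bond orders sum to 3 (valence 4) → 1 H
  atom 11: C, bond orders sum to 3 (valence 4) → 1 H
  atom 12: C, bond orders sum to 2 (valence 4) → 2 H
  atom 13: C, bond orders sum to 1 (valence 4) → 3 H
  atom 14: C, bond orders sum to 4 (valence 4) → 0 H
  atom 15: O, bond orders sum to 2 (valence 2) → 0 H
  atom 16: O, bond orders sum to 1 (valence 2) → 1 H
Total hydrogens: 20.

20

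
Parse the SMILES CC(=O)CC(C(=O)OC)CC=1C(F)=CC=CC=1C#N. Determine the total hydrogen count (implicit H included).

Walk through each heavy atom and fill implicit hydrogens from standard valence (C 4, N 3, O 2, S 2, halogen 1):
  atom 1: C, bond orders sum to 1 (valence 4) → 3 H
  atom 2: C, bond orders sum to 4 (valence 4) → 0 H
  atom 3: O, bond orders sum to 2 (valence 2) → 0 H
  atom 4: C, bond orders sum to 2 (valence 4) → 2 H
  atom 5: C, bond orders sum to 3 (valence 4) → 1 H
  atom 6: C, bond orders sum to 4 (valence 4) → 0 H
  atom 7: O, bond orders sum to 2 (valence 2) → 0 H
  atom 8: O, bond orders sum to 2 (valence 2) → 0 H
  atom 9: C, bond orders sum to 1 (valence 4) → 3 H
  atom 10: C, bond orders sum to 2 (valence 4) → 2 H
  atom 11: C, bond orders sum to 4 (valence 4) → 0 H
  atom 12: C, bond orders sum to 4 (valence 4) → 0 H
  atom 13: F (halogen, monovalent) → 0 H
  atom 14: C, bond orders sum to 3 (valence 4) → 1 H
  atom 15: C, bond orders sum to 3 (valence 4) → 1 H
  atom 16: C, bond orders sum to 3 (valence 4) → 1 H
  atom 17: C, bond orders sum to 4 (valence 4) → 0 H
  atom 18: C, bond orders sum to 4 (valence 4) → 0 H
  atom 19: N, bond orders sum to 3 (valence 3) → 0 H
Total hydrogens: 14.

14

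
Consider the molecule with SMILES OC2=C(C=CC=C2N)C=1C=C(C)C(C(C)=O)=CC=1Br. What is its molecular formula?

Walk through each heavy atom and fill implicit hydrogens from standard valence (C 4, N 3, O 2, S 2, halogen 1):
  atom 1: O, bond orders sum to 1 (valence 2) → 1 H
  atom 2: C, bond orders sum to 4 (valence 4) → 0 H
  atom 3: C, bond orders sum to 4 (valence 4) → 0 H
  atom 4: C, bond orders sum to 3 (valence 4) → 1 H
  atom 5: C, bond orders sum to 3 (valence 4) → 1 H
  atom 6: C, bond orders sum to 3 (valence 4) → 1 H
  atom 7: C, bond orders sum to 4 (valence 4) → 0 H
  atom 8: N, bond orders sum to 1 (valence 3) → 2 H
  atom 9: C, bond orders sum to 4 (valence 4) → 0 H
  atom 10: C, bond orders sum to 3 (valence 4) → 1 H
  atom 11: C, bond orders sum to 4 (valence 4) → 0 H
  atom 12: C, bond orders sum to 1 (valence 4) → 3 H
  atom 13: C, bond orders sum to 4 (valence 4) → 0 H
  atom 14: C, bond orders sum to 4 (valence 4) → 0 H
  atom 15: C, bond orders sum to 1 (valence 4) → 3 H
  atom 16: O, bond orders sum to 2 (valence 2) → 0 H
  atom 17: C, bond orders sum to 3 (valence 4) → 1 H
  atom 18: C, bond orders sum to 4 (valence 4) → 0 H
  atom 19: Br (halogen, monovalent) → 0 H
Totals → C:15, H:14, Br:1, N:1, O:2.
In Hill order: C15H14BrNO2.

C15H14BrNO2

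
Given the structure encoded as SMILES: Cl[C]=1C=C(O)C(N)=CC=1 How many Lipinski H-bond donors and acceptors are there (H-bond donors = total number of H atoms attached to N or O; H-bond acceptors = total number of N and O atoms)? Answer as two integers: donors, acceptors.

3, 2

Donors: find every N or O and count the H atoms it carries.
  atom 5 (O): bond orders sum to 1 → 1 H
  atom 7 (N): bond orders sum to 1 → 2 H
Lipinski HBD = 3.
Acceptors: N atoms = 1, O atoms = 1 → HBA = 2.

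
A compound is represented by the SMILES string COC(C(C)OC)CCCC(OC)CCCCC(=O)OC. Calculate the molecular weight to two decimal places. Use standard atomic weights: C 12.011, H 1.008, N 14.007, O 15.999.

304.43 g/mol

First, the molecular formula is C16H32O5 (counting implicit H from valence).
  C: 16 × 12.011 = 192.176
  H: 32 × 1.008 = 32.256
  O: 5 × 15.999 = 79.995
Sum: 16×12.011 + 32×1.008 + 5×15.999 = 304.427 → 304.43 g/mol.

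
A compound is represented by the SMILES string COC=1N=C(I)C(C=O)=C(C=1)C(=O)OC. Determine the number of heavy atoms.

15

Every atom symbol written in the SMILES (organic subset) is one heavy atom; implicit H are not written.
Heavy atoms by element → C:9, I:1, N:1, O:4.
Total: 15.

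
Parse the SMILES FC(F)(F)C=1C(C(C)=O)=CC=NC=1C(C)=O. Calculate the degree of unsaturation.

Degree of unsaturation = (number of rings) + (number of π bonds).
Ring closures in the SMILES: 1.
π bonds: 5 double bonds (each 1 DoU) → 5 DoU from unsaturation.
Total DoU = 1 + 5 = 6.

6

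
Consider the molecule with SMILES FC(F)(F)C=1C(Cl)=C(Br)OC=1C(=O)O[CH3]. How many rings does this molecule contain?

In SMILES, each pair of matching ring-closure digits denotes one ring-closing bond; the number of such bonds equals the number of independent rings.
Ring-closure bonds here: 1.

1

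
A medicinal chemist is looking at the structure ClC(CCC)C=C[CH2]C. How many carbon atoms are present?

Count every carbon token in the SMILES (each C, including those in ring-closure positions and inside branches).
Carbon count: 8.

8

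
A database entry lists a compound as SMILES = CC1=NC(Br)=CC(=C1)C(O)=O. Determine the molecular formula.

Walk through each heavy atom and fill implicit hydrogens from standard valence (C 4, N 3, O 2, S 2, halogen 1):
  atom 1: C, bond orders sum to 1 (valence 4) → 3 H
  atom 2: C, bond orders sum to 4 (valence 4) → 0 H
  atom 3: N, bond orders sum to 3 (valence 3) → 0 H
  atom 4: C, bond orders sum to 4 (valence 4) → 0 H
  atom 5: Br (halogen, monovalent) → 0 H
  atom 6: C, bond orders sum to 3 (valence 4) → 1 H
  atom 7: C, bond orders sum to 4 (valence 4) → 0 H
  atom 8: C, bond orders sum to 3 (valence 4) → 1 H
  atom 9: C, bond orders sum to 4 (valence 4) → 0 H
  atom 10: O, bond orders sum to 1 (valence 2) → 1 H
  atom 11: O, bond orders sum to 2 (valence 2) → 0 H
Totals → C:7, H:6, Br:1, N:1, O:2.

C7H6BrNO2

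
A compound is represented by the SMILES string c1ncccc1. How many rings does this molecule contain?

In SMILES, each pair of matching ring-closure digits denotes one ring-closing bond; the number of such bonds equals the number of independent rings.
Ring-closure bonds here: 1.

1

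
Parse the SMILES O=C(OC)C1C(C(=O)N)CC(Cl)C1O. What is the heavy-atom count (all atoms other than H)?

14

Every atom symbol written in the SMILES (organic subset) is one heavy atom; implicit H are not written.
Heavy atoms by element → C:8, Cl:1, N:1, O:4.
Total: 14.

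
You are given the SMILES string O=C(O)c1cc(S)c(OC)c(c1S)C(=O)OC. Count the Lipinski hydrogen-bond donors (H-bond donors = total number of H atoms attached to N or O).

1

Donors: find every N or O and count the H atoms it carries.
  atom 1 (O): bond orders sum to 2 → 0 H
  atom 3 (O): bond orders sum to 1 → 1 H
  atom 9 (O): bond orders sum to 2 → 0 H
  atom 15 (O): bond orders sum to 2 → 0 H
  atom 16 (O): bond orders sum to 2 → 0 H
Lipinski HBD = 1.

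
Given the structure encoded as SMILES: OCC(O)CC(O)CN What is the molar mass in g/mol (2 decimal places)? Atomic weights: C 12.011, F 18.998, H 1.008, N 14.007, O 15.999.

135.16 g/mol

First, the molecular formula is C5H13NO3 (counting implicit H from valence).
  C: 5 × 12.011 = 60.055
  H: 13 × 1.008 = 13.104
  N: 1 × 14.007 = 14.007
  O: 3 × 15.999 = 47.997
Sum: 5×12.011 + 13×1.008 + 1×14.007 + 3×15.999 = 135.163 → 135.16 g/mol.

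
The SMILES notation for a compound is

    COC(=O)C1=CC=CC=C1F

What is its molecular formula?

C8H7FO2

Walk through each heavy atom and fill implicit hydrogens from standard valence (C 4, N 3, O 2, S 2, halogen 1):
  atom 1: C, bond orders sum to 1 (valence 4) → 3 H
  atom 2: O, bond orders sum to 2 (valence 2) → 0 H
  atom 3: C, bond orders sum to 4 (valence 4) → 0 H
  atom 4: O, bond orders sum to 2 (valence 2) → 0 H
  atom 5: C, bond orders sum to 4 (valence 4) → 0 H
  atom 6: C, bond orders sum to 3 (valence 4) → 1 H
  atom 7: C, bond orders sum to 3 (valence 4) → 1 H
  atom 8: C, bond orders sum to 3 (valence 4) → 1 H
  atom 9: C, bond orders sum to 3 (valence 4) → 1 H
  atom 10: C, bond orders sum to 4 (valence 4) → 0 H
  atom 11: F (halogen, monovalent) → 0 H
Totals → C:8, H:7, F:1, O:2.
In Hill order: C8H7FO2.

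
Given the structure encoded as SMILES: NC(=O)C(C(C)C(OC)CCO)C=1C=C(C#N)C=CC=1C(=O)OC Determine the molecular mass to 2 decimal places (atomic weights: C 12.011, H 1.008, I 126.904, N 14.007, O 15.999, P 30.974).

First, the molecular formula is C17H22N2O5 (counting implicit H from valence).
  C: 17 × 12.011 = 204.187
  H: 22 × 1.008 = 22.176
  N: 2 × 14.007 = 28.014
  O: 5 × 15.999 = 79.995
Sum: 17×12.011 + 22×1.008 + 2×14.007 + 5×15.999 = 334.372 → 334.37 g/mol.

334.37 g/mol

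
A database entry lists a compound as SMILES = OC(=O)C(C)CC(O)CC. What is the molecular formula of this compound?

C7H14O3

Walk through each heavy atom and fill implicit hydrogens from standard valence (C 4, N 3, O 2, S 2, halogen 1):
  atom 1: O, bond orders sum to 1 (valence 2) → 1 H
  atom 2: C, bond orders sum to 4 (valence 4) → 0 H
  atom 3: O, bond orders sum to 2 (valence 2) → 0 H
  atom 4: C, bond orders sum to 3 (valence 4) → 1 H
  atom 5: C, bond orders sum to 1 (valence 4) → 3 H
  atom 6: C, bond orders sum to 2 (valence 4) → 2 H
  atom 7: C, bond orders sum to 3 (valence 4) → 1 H
  atom 8: O, bond orders sum to 1 (valence 2) → 1 H
  atom 9: C, bond orders sum to 2 (valence 4) → 2 H
  atom 10: C, bond orders sum to 1 (valence 4) → 3 H
Totals → C:7, H:14, O:3.
In Hill order: C7H14O3.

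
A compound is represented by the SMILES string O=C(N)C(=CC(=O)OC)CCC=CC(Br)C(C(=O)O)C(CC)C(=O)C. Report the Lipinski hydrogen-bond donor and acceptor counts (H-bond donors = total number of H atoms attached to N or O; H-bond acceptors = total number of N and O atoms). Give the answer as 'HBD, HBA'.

Donors: find every N or O and count the H atoms it carries.
  atom 1 (O): bond orders sum to 2 → 0 H
  atom 3 (N): bond orders sum to 1 → 2 H
  atom 7 (O): bond orders sum to 2 → 0 H
  atom 8 (O): bond orders sum to 2 → 0 H
  atom 18 (O): bond orders sum to 2 → 0 H
  atom 19 (O): bond orders sum to 1 → 1 H
  atom 24 (O): bond orders sum to 2 → 0 H
Lipinski HBD = 3.
Acceptors: N atoms = 1, O atoms = 6 → HBA = 7.

3, 7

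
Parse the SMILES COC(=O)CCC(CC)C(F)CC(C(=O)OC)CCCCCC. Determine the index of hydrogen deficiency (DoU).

2

Molecular formula: C18H33FO4.
DoU = (2C + 2 + N − H − X) / 2, where X is the halogen count and O/S are ignored.
    = (2·18 + 2 + 0 − 33 − 1) / 2 = 4 / 2 = 2.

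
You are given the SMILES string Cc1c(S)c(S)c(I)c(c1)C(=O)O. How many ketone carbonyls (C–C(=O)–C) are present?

0

Scan the SMILES for the ketone motif — none present.
Groups that are present: 1 carboxylic acid, 2 thiol.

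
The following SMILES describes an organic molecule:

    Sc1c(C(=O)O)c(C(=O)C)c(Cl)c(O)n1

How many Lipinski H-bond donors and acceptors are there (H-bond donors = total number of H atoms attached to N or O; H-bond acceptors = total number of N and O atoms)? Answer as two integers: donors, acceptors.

2, 5

Donors: find every N or O and count the H atoms it carries.
  atom 5 (O): bond orders sum to 2 → 0 H
  atom 6 (O): bond orders sum to 1 → 1 H
  atom 9 (O): bond orders sum to 2 → 0 H
  atom 14 (O): bond orders sum to 1 → 1 H
  atom 15 (N): bond orders sum to 3 → 0 H
Lipinski HBD = 2.
Acceptors: N atoms = 1, O atoms = 4 → HBA = 5.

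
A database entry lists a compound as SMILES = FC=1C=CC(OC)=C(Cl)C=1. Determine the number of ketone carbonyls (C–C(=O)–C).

0

Scan the SMILES for the ketone motif — none present.
Groups that are present: 1 ether.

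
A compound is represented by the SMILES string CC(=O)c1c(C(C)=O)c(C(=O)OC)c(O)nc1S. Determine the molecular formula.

Walk through each heavy atom and fill implicit hydrogens from standard valence (C 4, N 3, O 2, S 2, halogen 1); for lowercase aromatic atoms, an aromatic c carries 1 H when it has two neighbours and 0 H with three, and aromatic n carries 0 H:
  atom 1: C, bond orders sum to 1 (valence 4) → 3 H
  atom 2: C, bond orders sum to 4 (valence 4) → 0 H
  atom 3: O, bond orders sum to 2 (valence 2) → 0 H
  atom 4: aromatic c, 3 neighbours → 0 H
  atom 5: aromatic c, 3 neighbours → 0 H
  atom 6: C, bond orders sum to 4 (valence 4) → 0 H
  atom 7: C, bond orders sum to 1 (valence 4) → 3 H
  atom 8: O, bond orders sum to 2 (valence 2) → 0 H
  atom 9: aromatic c, 3 neighbours → 0 H
  atom 10: C, bond orders sum to 4 (valence 4) → 0 H
  atom 11: O, bond orders sum to 2 (valence 2) → 0 H
  atom 12: O, bond orders sum to 2 (valence 2) → 0 H
  atom 13: C, bond orders sum to 1 (valence 4) → 3 H
  atom 14: aromatic c, 3 neighbours → 0 H
  atom 15: O, bond orders sum to 1 (valence 2) → 1 H
  atom 16: aromatic n, 2 neighbours → 0 H
  atom 17: aromatic c, 3 neighbours → 0 H
  atom 18: S, bond orders sum to 1 (valence 2) → 1 H
Totals → C:11, H:11, N:1, O:5, S:1.

C11H11NO5S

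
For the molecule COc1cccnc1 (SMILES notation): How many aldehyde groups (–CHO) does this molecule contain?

Scan the SMILES for the aldehyde motif — none present.
Groups that are present: 1 ether.

0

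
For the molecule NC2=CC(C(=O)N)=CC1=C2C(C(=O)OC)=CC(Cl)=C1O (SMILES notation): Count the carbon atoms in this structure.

Count every carbon token in the SMILES (each C, including those in ring-closure positions and inside branches).
Carbon count: 13.

13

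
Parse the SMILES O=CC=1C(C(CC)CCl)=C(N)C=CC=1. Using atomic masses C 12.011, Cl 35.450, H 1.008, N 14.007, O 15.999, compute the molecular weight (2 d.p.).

211.69 g/mol

First, the molecular formula is C11H14ClNO (counting implicit H from valence).
  C: 11 × 12.011 = 132.121
  Cl: 1 × 35.450 = 35.450
  H: 14 × 1.008 = 14.112
  N: 1 × 14.007 = 14.007
  O: 1 × 15.999 = 15.999
Sum: 11×12.011 + 1×35.450 + 14×1.008 + 1×14.007 + 1×15.999 = 211.689 → 211.69 g/mol.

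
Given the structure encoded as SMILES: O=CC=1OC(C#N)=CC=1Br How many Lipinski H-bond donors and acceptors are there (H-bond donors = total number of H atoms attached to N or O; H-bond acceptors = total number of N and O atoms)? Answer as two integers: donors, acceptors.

0, 3

Donors: find every N or O and count the H atoms it carries.
  atom 1 (O): bond orders sum to 2 → 0 H
  atom 4 (O): bond orders sum to 2 → 0 H
  atom 7 (N): bond orders sum to 3 → 0 H
Lipinski HBD = 0.
Acceptors: N atoms = 1, O atoms = 2 → HBA = 3.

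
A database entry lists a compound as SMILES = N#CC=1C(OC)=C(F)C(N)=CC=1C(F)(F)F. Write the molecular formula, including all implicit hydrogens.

C9H6F4N2O

Walk through each heavy atom and fill implicit hydrogens from standard valence (C 4, N 3, O 2, S 2, halogen 1):
  atom 1: N, bond orders sum to 3 (valence 3) → 0 H
  atom 2: C, bond orders sum to 4 (valence 4) → 0 H
  atom 3: C, bond orders sum to 4 (valence 4) → 0 H
  atom 4: C, bond orders sum to 4 (valence 4) → 0 H
  atom 5: O, bond orders sum to 2 (valence 2) → 0 H
  atom 6: C, bond orders sum to 1 (valence 4) → 3 H
  atom 7: C, bond orders sum to 4 (valence 4) → 0 H
  atom 8: F (halogen, monovalent) → 0 H
  atom 9: C, bond orders sum to 4 (valence 4) → 0 H
  atom 10: N, bond orders sum to 1 (valence 3) → 2 H
  atom 11: C, bond orders sum to 3 (valence 4) → 1 H
  atom 12: C, bond orders sum to 4 (valence 4) → 0 H
  atom 13: C, bond orders sum to 4 (valence 4) → 0 H
  atom 14: F (halogen, monovalent) → 0 H
  atom 15: F (halogen, monovalent) → 0 H
  atom 16: F (halogen, monovalent) → 0 H
Totals → C:9, H:6, F:4, N:2, O:1.
In Hill order: C9H6F4N2O.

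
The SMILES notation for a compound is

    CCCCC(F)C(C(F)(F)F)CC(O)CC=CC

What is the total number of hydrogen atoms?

22

Walk through each heavy atom and fill implicit hydrogens from standard valence (C 4, N 3, O 2, S 2, halogen 1):
  atom 1: C, bond orders sum to 1 (valence 4) → 3 H
  atom 2: C, bond orders sum to 2 (valence 4) → 2 H
  atom 3: C, bond orders sum to 2 (valence 4) → 2 H
  atom 4: C, bond orders sum to 2 (valence 4) → 2 H
  atom 5: C, bond orders sum to 3 (valence 4) → 1 H
  atom 6: F (halogen, monovalent) → 0 H
  atom 7: C, bond orders sum to 3 (valence 4) → 1 H
  atom 8: C, bond orders sum to 4 (valence 4) → 0 H
  atom 9: F (halogen, monovalent) → 0 H
  atom 10: F (halogen, monovalent) → 0 H
  atom 11: F (halogen, monovalent) → 0 H
  atom 12: C, bond orders sum to 2 (valence 4) → 2 H
  atom 13: C, bond orders sum to 3 (valence 4) → 1 H
  atom 14: O, bond orders sum to 1 (valence 2) → 1 H
  atom 15: C, bond orders sum to 2 (valence 4) → 2 H
  atom 16: C, bond orders sum to 3 (valence 4) → 1 H
  atom 17: C, bond orders sum to 3 (valence 4) → 1 H
  atom 18: C, bond orders sum to 1 (valence 4) → 3 H
Total hydrogens: 22.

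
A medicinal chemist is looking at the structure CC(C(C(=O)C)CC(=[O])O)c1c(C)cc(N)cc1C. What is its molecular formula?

C15H21NO3

Walk through each heavy atom and fill implicit hydrogens from standard valence (C 4, N 3, O 2, S 2, halogen 1); for lowercase aromatic atoms, an aromatic c carries 1 H when it has two neighbours and 0 H with three, and aromatic n carries 0 H:
  atom 1: C, bond orders sum to 1 (valence 4) → 3 H
  atom 2: C, bond orders sum to 3 (valence 4) → 1 H
  atom 3: C, bond orders sum to 3 (valence 4) → 1 H
  atom 4: C, bond orders sum to 4 (valence 4) → 0 H
  atom 5: O, bond orders sum to 2 (valence 2) → 0 H
  atom 6: C, bond orders sum to 1 (valence 4) → 3 H
  atom 7: C, bond orders sum to 2 (valence 4) → 2 H
  atom 8: C, bond orders sum to 4 (valence 4) → 0 H
  atom 9: O with explicit H count 0
  atom 10: O, bond orders sum to 1 (valence 2) → 1 H
  atom 11: aromatic c, 3 neighbours → 0 H
  atom 12: aromatic c, 3 neighbours → 0 H
  atom 13: C, bond orders sum to 1 (valence 4) → 3 H
  atom 14: aromatic c, 2 neighbours → 1 H
  atom 15: aromatic c, 3 neighbours → 0 H
  atom 16: N, bond orders sum to 1 (valence 3) → 2 H
  atom 17: aromatic c, 2 neighbours → 1 H
  atom 18: aromatic c, 3 neighbours → 0 H
  atom 19: C, bond orders sum to 1 (valence 4) → 3 H
Totals → C:15, H:21, N:1, O:3.
In Hill order: C15H21NO3.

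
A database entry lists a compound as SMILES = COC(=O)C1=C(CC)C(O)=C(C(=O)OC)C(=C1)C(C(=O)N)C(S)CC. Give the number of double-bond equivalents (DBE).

7

Degree of unsaturation = (number of rings) + (number of π bonds).
Ring closures in the SMILES: 1.
π bonds: 6 double bonds (each 1 DoU) → 6 DoU from unsaturation.
Total DoU = 1 + 6 = 7.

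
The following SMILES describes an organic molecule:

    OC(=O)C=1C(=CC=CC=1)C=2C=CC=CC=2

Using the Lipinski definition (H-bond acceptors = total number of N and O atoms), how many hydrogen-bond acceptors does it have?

N atoms: 0; O atoms: 2.
Lipinski HBA = 0 + 2 = 2.

2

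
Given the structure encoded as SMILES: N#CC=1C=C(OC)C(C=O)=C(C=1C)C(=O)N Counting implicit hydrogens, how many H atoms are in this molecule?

10

Walk through each heavy atom and fill implicit hydrogens from standard valence (C 4, N 3, O 2, S 2, halogen 1):
  atom 1: N, bond orders sum to 3 (valence 3) → 0 H
  atom 2: C, bond orders sum to 4 (valence 4) → 0 H
  atom 3: C, bond orders sum to 4 (valence 4) → 0 H
  atom 4: C, bond orders sum to 3 (valence 4) → 1 H
  atom 5: C, bond orders sum to 4 (valence 4) → 0 H
  atom 6: O, bond orders sum to 2 (valence 2) → 0 H
  atom 7: C, bond orders sum to 1 (valence 4) → 3 H
  atom 8: C, bond orders sum to 4 (valence 4) → 0 H
  atom 9: C, bond orders sum to 3 (valence 4) → 1 H
  atom 10: O, bond orders sum to 2 (valence 2) → 0 H
  atom 11: C, bond orders sum to 4 (valence 4) → 0 H
  atom 12: C, bond orders sum to 4 (valence 4) → 0 H
  atom 13: C, bond orders sum to 1 (valence 4) → 3 H
  atom 14: C, bond orders sum to 4 (valence 4) → 0 H
  atom 15: O, bond orders sum to 2 (valence 2) → 0 H
  atom 16: N, bond orders sum to 1 (valence 3) → 2 H
Total hydrogens: 10.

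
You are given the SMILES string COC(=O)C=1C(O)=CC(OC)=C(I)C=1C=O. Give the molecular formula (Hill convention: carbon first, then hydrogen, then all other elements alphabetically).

Walk through each heavy atom and fill implicit hydrogens from standard valence (C 4, N 3, O 2, S 2, halogen 1):
  atom 1: C, bond orders sum to 1 (valence 4) → 3 H
  atom 2: O, bond orders sum to 2 (valence 2) → 0 H
  atom 3: C, bond orders sum to 4 (valence 4) → 0 H
  atom 4: O, bond orders sum to 2 (valence 2) → 0 H
  atom 5: C, bond orders sum to 4 (valence 4) → 0 H
  atom 6: C, bond orders sum to 4 (valence 4) → 0 H
  atom 7: O, bond orders sum to 1 (valence 2) → 1 H
  atom 8: C, bond orders sum to 3 (valence 4) → 1 H
  atom 9: C, bond orders sum to 4 (valence 4) → 0 H
  atom 10: O, bond orders sum to 2 (valence 2) → 0 H
  atom 11: C, bond orders sum to 1 (valence 4) → 3 H
  atom 12: C, bond orders sum to 4 (valence 4) → 0 H
  atom 13: I (halogen, monovalent) → 0 H
  atom 14: C, bond orders sum to 4 (valence 4) → 0 H
  atom 15: C, bond orders sum to 3 (valence 4) → 1 H
  atom 16: O, bond orders sum to 2 (valence 2) → 0 H
Totals → C:10, H:9, I:1, O:5.
In Hill order: C10H9IO5.

C10H9IO5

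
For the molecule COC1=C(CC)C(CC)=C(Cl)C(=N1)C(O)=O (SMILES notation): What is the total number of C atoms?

11

Count every carbon token in the SMILES (each C, including those in ring-closure positions and inside branches).
Carbon count: 11.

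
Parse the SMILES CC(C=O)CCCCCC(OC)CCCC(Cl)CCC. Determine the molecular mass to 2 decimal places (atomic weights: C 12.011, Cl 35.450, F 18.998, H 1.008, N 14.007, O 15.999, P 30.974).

First, the molecular formula is C17H33ClO2 (counting implicit H from valence).
  C: 17 × 12.011 = 204.187
  Cl: 1 × 35.450 = 35.450
  H: 33 × 1.008 = 33.264
  O: 2 × 15.999 = 31.998
Sum: 17×12.011 + 1×35.450 + 33×1.008 + 2×15.999 = 304.899 → 304.90 g/mol.

304.90 g/mol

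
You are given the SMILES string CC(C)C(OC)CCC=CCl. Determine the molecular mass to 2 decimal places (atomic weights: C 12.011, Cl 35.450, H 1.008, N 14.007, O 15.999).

176.68 g/mol

First, the molecular formula is C9H17ClO (counting implicit H from valence).
  C: 9 × 12.011 = 108.099
  Cl: 1 × 35.450 = 35.450
  H: 17 × 1.008 = 17.136
  O: 1 × 15.999 = 15.999
Sum: 9×12.011 + 1×35.450 + 17×1.008 + 1×15.999 = 176.684 → 176.68 g/mol.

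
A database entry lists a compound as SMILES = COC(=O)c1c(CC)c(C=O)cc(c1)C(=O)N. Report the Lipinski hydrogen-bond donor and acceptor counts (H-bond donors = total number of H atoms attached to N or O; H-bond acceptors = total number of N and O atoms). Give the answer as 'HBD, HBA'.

2, 5

Donors: find every N or O and count the H atoms it carries.
  atom 2 (O): bond orders sum to 2 → 0 H
  atom 4 (O): bond orders sum to 2 → 0 H
  atom 11 (O): bond orders sum to 2 → 0 H
  atom 16 (O): bond orders sum to 2 → 0 H
  atom 17 (N): bond orders sum to 1 → 2 H
Lipinski HBD = 2.
Acceptors: N atoms = 1, O atoms = 4 → HBA = 5.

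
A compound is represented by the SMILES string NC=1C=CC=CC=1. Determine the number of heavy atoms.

7

Every atom symbol written in the SMILES (organic subset) is one heavy atom; implicit H are not written.
Heavy atoms by element → C:6, N:1.
Total: 7.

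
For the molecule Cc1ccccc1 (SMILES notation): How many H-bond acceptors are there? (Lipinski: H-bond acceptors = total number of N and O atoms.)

N atoms: 0; O atoms: 0.
Lipinski HBA = 0 + 0 = 0.

0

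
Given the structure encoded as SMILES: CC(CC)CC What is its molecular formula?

Walk through each heavy atom and fill implicit hydrogens from standard valence (C 4, N 3, O 2, S 2, halogen 1):
  atom 1: C, bond orders sum to 1 (valence 4) → 3 H
  atom 2: C, bond orders sum to 3 (valence 4) → 1 H
  atom 3: C, bond orders sum to 2 (valence 4) → 2 H
  atom 4: C, bond orders sum to 1 (valence 4) → 3 H
  atom 5: C, bond orders sum to 2 (valence 4) → 2 H
  atom 6: C, bond orders sum to 1 (valence 4) → 3 H
Totals → C:6, H:14.

C6H14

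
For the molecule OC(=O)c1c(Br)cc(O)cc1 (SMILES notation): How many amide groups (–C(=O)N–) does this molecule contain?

Scan the SMILES for the amide motif — none present.
Groups that are present: 1 carboxylic acid, 1 hydroxyl.

0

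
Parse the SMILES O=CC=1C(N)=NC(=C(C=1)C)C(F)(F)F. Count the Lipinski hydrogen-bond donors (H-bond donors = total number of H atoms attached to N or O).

2

Donors: find every N or O and count the H atoms it carries.
  atom 1 (O): bond orders sum to 2 → 0 H
  atom 5 (N): bond orders sum to 1 → 2 H
  atom 6 (N): bond orders sum to 3 → 0 H
Lipinski HBD = 2.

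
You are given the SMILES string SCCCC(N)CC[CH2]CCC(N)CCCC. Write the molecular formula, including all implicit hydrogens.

Walk through each heavy atom and fill implicit hydrogens from standard valence (C 4, N 3, O 2, S 2, halogen 1):
  atom 1: S, bond orders sum to 1 (valence 2) → 1 H
  atom 2: C, bond orders sum to 2 (valence 4) → 2 H
  atom 3: C, bond orders sum to 2 (valence 4) → 2 H
  atom 4: C, bond orders sum to 2 (valence 4) → 2 H
  atom 5: C, bond orders sum to 3 (valence 4) → 1 H
  atom 6: N, bond orders sum to 1 (valence 3) → 2 H
  atom 7: C, bond orders sum to 2 (valence 4) → 2 H
  atom 8: C, bond orders sum to 2 (valence 4) → 2 H
  atom 9: C with explicit H count 2
  atom 10: C, bond orders sum to 2 (valence 4) → 2 H
  atom 11: C, bond orders sum to 2 (valence 4) → 2 H
  atom 12: C, bond orders sum to 3 (valence 4) → 1 H
  atom 13: N, bond orders sum to 1 (valence 3) → 2 H
  atom 14: C, bond orders sum to 2 (valence 4) → 2 H
  atom 15: C, bond orders sum to 2 (valence 4) → 2 H
  atom 16: C, bond orders sum to 2 (valence 4) → 2 H
  atom 17: C, bond orders sum to 1 (valence 4) → 3 H
Totals → C:14, H:32, N:2, S:1.

C14H32N2S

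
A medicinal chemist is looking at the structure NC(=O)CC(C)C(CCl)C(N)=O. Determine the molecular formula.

Walk through each heavy atom and fill implicit hydrogens from standard valence (C 4, N 3, O 2, S 2, halogen 1):
  atom 1: N, bond orders sum to 1 (valence 3) → 2 H
  atom 2: C, bond orders sum to 4 (valence 4) → 0 H
  atom 3: O, bond orders sum to 2 (valence 2) → 0 H
  atom 4: C, bond orders sum to 2 (valence 4) → 2 H
  atom 5: C, bond orders sum to 3 (valence 4) → 1 H
  atom 6: C, bond orders sum to 1 (valence 4) → 3 H
  atom 7: C, bond orders sum to 3 (valence 4) → 1 H
  atom 8: C, bond orders sum to 2 (valence 4) → 2 H
  atom 9: Cl (halogen, monovalent) → 0 H
  atom 10: C, bond orders sum to 4 (valence 4) → 0 H
  atom 11: N, bond orders sum to 1 (valence 3) → 2 H
  atom 12: O, bond orders sum to 2 (valence 2) → 0 H
Totals → C:7, H:13, Cl:1, N:2, O:2.

C7H13ClN2O2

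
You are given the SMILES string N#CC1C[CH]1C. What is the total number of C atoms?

Count every carbon token in the SMILES (each C, including those in ring-closure positions and inside branches).
Carbon count: 5.

5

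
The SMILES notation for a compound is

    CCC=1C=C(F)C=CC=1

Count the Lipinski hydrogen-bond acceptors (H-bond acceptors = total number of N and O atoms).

0

N atoms: 0; O atoms: 0.
Lipinski HBA = 0 + 0 = 0.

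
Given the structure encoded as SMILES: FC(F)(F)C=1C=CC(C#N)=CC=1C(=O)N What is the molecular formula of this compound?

C9H5F3N2O

Walk through each heavy atom and fill implicit hydrogens from standard valence (C 4, N 3, O 2, S 2, halogen 1):
  atom 1: F (halogen, monovalent) → 0 H
  atom 2: C, bond orders sum to 4 (valence 4) → 0 H
  atom 3: F (halogen, monovalent) → 0 H
  atom 4: F (halogen, monovalent) → 0 H
  atom 5: C, bond orders sum to 4 (valence 4) → 0 H
  atom 6: C, bond orders sum to 3 (valence 4) → 1 H
  atom 7: C, bond orders sum to 3 (valence 4) → 1 H
  atom 8: C, bond orders sum to 4 (valence 4) → 0 H
  atom 9: C, bond orders sum to 4 (valence 4) → 0 H
  atom 10: N, bond orders sum to 3 (valence 3) → 0 H
  atom 11: C, bond orders sum to 3 (valence 4) → 1 H
  atom 12: C, bond orders sum to 4 (valence 4) → 0 H
  atom 13: C, bond orders sum to 4 (valence 4) → 0 H
  atom 14: O, bond orders sum to 2 (valence 2) → 0 H
  atom 15: N, bond orders sum to 1 (valence 3) → 2 H
Totals → C:9, H:5, F:3, N:2, O:1.
In Hill order: C9H5F3N2O.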